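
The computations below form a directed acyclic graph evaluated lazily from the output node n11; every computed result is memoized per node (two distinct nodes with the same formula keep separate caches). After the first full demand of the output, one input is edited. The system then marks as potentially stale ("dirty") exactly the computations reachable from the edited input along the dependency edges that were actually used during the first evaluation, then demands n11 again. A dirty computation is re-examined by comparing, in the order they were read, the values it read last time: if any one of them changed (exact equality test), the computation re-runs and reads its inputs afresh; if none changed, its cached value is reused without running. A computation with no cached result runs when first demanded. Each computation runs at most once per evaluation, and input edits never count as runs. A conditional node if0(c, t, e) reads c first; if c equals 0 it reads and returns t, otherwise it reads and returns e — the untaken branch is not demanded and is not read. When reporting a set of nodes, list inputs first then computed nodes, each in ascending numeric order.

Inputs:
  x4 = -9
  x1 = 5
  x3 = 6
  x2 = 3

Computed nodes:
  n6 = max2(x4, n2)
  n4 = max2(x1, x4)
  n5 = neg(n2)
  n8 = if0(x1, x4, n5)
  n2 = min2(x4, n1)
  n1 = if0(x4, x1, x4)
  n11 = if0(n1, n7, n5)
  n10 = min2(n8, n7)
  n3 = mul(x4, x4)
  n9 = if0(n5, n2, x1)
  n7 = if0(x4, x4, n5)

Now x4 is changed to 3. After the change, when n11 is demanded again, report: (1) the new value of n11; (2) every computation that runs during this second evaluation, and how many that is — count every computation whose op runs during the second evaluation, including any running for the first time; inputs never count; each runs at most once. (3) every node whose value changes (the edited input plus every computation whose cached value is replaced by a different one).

Demanding n11 again yields -3.
4 computations run: n1, n2, n5, n11.
The nodes whose values change: x4, n1, n2, n5, n11.

First demand of the output computes:
  n1 = if0(x4=-9 -> else branch x4) = -9
  n2 = min2(-9, -9) = -9
  n5 = neg(-9) = 9
  n11 = if0(n1=-9 -> else branch n5) = 9

After the edit, cleaning proceeds:
  n1: a read changed (x4 -9->3; x4 -9->3) — executes, giving 3.
  n2: a read changed (x4 -9->3; n1 -9->3) — executes, giving 3.
  n5: a read changed (n2 -9->3) — executes, giving -3.
  n11: a read changed (n1 -9->3; n5 9->-3) — executes, giving -3.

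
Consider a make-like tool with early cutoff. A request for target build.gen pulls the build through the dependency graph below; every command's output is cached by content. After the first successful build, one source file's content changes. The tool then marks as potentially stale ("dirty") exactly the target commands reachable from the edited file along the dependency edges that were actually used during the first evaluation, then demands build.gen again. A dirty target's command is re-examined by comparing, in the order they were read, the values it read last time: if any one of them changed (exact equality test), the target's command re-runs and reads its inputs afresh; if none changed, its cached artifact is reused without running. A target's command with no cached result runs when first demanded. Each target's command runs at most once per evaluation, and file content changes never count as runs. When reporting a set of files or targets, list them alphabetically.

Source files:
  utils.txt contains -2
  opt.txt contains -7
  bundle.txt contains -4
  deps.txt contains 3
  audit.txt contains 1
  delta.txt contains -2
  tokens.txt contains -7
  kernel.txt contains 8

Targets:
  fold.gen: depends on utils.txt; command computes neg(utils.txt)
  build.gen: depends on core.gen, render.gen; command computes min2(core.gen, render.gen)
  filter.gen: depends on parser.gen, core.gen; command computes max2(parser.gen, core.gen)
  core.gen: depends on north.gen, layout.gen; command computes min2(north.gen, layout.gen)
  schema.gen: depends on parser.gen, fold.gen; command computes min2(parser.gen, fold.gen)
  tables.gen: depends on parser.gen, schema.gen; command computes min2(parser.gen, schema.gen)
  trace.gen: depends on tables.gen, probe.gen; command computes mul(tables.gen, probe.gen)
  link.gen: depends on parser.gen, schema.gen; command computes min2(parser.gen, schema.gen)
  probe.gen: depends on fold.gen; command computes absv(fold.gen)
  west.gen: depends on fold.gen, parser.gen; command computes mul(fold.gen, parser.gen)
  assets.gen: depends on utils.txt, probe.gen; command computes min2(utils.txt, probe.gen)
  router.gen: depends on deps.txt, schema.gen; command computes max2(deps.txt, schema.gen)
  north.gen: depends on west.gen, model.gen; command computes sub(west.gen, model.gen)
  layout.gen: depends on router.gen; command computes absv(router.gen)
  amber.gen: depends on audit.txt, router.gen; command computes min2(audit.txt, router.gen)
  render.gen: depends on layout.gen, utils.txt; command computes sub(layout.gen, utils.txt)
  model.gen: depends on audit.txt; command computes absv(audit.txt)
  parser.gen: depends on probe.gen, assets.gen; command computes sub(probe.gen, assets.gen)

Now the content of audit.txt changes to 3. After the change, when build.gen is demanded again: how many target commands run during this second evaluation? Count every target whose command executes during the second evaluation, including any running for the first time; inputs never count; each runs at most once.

3 target commands run: core.gen, model.gen, north.gen.
Note the absorption at core.gen: it re-runs yet its value is the same, leaving the output's value untouched.

First demand of the output computes:
  fold.gen = neg(-2) = 2
  model.gen = absv(1) = 1
  probe.gen = absv(2) = 2
  assets.gen = min2(-2, 2) = -2
  parser.gen = sub(2, -2) = 4
  schema.gen = min2(4, 2) = 2
  router.gen = max2(3, 2) = 3
  layout.gen = absv(3) = 3
  render.gen = sub(3, -2) = 5
  west.gen = mul(2, 4) = 8
  north.gen = sub(8, 1) = 7
  core.gen = min2(7, 3) = 3
  build.gen = min2(3, 5) = 3

After the edit, cleaning proceeds:
  model.gen: a read changed (audit.txt 1->3) — executes, giving 3.
  north.gen: a read changed (model.gen 1->3) — executes, giving 5.
  core.gen: a read changed (north.gen 7->5) — executes, giving 3 — identical to its old value.
  build.gen: dirty, but its reads are unchanged (core.gen unchanged, render.gen unchanged); cached 3 stands.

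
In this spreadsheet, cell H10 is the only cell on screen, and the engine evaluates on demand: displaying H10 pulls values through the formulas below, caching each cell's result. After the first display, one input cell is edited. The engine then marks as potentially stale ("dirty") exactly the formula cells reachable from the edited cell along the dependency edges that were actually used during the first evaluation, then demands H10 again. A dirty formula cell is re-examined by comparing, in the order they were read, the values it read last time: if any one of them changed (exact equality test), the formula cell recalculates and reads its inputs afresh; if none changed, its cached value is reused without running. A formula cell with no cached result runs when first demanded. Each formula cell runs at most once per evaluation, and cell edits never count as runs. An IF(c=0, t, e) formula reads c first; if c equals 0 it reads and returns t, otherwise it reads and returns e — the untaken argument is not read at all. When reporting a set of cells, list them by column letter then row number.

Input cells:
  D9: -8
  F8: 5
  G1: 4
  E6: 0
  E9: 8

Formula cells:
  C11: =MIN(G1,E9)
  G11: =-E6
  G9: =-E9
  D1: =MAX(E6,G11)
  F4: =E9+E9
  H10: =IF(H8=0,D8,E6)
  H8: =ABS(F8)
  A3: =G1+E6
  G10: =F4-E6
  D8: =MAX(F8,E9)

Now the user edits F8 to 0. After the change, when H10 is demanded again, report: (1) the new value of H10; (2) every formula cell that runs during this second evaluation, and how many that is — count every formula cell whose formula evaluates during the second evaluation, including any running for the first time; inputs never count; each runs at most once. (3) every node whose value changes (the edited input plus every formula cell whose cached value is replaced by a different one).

H10 now evaluates to 8.
Run set: D8, H8, H10 (3 run).
Changed values: F8, H8, H10.
The important point: the flipped condition pulls in fresh nodes; D8 runs for the first time.

Initial pass — values computed on the first demand:
  H8 = ABS(5) = 5
  H10 = IF(H8=0: H8=5 -> else branch E6) = 0

Second demand — change propagation:
  D8: newly demanded (no cache) — executes and yields 8.
  H8: re-runs because F8 5->0; new result 0.
  H10: re-runs because H8 5->0; new result 8.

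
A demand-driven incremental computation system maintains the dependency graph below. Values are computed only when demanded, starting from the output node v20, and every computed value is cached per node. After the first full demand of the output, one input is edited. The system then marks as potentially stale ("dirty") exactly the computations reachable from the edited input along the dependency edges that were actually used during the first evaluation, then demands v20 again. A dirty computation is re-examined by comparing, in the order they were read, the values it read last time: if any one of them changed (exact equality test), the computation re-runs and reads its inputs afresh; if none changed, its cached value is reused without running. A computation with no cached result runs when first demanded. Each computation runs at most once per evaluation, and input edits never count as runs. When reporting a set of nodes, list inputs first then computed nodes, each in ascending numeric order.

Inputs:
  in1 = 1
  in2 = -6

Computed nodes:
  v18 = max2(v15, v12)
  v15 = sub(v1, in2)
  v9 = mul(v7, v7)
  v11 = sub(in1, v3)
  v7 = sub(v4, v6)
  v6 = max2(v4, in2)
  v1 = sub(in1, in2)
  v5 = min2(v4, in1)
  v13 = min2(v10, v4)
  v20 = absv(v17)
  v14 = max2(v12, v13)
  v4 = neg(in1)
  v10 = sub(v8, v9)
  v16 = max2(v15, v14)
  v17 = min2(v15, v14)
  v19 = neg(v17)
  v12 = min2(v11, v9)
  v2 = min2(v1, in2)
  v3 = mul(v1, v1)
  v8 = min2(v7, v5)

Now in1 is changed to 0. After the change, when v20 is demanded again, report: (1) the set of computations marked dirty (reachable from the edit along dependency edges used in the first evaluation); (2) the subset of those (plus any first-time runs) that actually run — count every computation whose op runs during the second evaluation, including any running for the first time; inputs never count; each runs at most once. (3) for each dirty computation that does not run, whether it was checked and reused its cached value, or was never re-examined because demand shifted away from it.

Marked dirty: v1, v3, v4, v5, v6, v7, v8, v9, v10, v11, v12, v13, v14, v15, v17, v20.
Computations that run: v1, v3, v4, v5, v6, v7, v8, v10, v11, v12, v13, v14, v15, v17, v20 — 15 in total.
Checked but reused from cache: v9.
Key observation: the cutoff stops propagation at v9 — its inputs' values are unchanged, so it reuses its cache.

First evaluation (everything demanded from the output):
  v1 = sub(1, -6) = 7
  v3 = mul(7, 7) = 49
  v4 = neg(1) = -1
  v5 = min2(-1, 1) = -1
  v6 = max2(-1, -6) = -1
  v7 = sub(-1, -1) = 0
  v8 = min2(0, -1) = -1
  v9 = mul(0, 0) = 0
  v10 = sub(-1, 0) = -1
  v11 = sub(1, 49) = -48
  v12 = min2(-48, 0) = -48
  v13 = min2(-1, -1) = -1
  v14 = max2(-48, -1) = -1
  v15 = sub(7, -6) = 13
  v17 = min2(13, -1) = -1
  v20 = absv(-1) = 1

Propagation after the edit:
  v1: runs — in1 1->0; result 6.
  v3: runs — v1 7->6; v1 7->6; result 36.
  v4: runs — in1 1->0; result 0.
  v5: runs — v4 -1->0; in1 1->0; result 0.
  v6: runs — v4 -1->0; result 0.
  v7: runs — v4 -1->0; v6 -1->0; result 0 (same value as before).
  v8: runs — v5 -1->0; result 0.
  v9: checked — values it read are unchanged (v7 unchanged, v7 unchanged); reused cached 0 without running.
  v10: runs — v8 -1->0; result 0.
  v11: runs — in1 1->0; v3 49->36; result -36.
  v12: runs — v11 -48->-36; result -36.
  v13: runs — v10 -1->0; v4 -1->0; result 0.
  v14: runs — v12 -48->-36; v13 -1->0; result 0.
  v15: runs — v1 7->6; result 12.
  v17: runs — v15 13->12; v14 -1->0; result 0.
  v20: runs — v17 -1->0; result 0.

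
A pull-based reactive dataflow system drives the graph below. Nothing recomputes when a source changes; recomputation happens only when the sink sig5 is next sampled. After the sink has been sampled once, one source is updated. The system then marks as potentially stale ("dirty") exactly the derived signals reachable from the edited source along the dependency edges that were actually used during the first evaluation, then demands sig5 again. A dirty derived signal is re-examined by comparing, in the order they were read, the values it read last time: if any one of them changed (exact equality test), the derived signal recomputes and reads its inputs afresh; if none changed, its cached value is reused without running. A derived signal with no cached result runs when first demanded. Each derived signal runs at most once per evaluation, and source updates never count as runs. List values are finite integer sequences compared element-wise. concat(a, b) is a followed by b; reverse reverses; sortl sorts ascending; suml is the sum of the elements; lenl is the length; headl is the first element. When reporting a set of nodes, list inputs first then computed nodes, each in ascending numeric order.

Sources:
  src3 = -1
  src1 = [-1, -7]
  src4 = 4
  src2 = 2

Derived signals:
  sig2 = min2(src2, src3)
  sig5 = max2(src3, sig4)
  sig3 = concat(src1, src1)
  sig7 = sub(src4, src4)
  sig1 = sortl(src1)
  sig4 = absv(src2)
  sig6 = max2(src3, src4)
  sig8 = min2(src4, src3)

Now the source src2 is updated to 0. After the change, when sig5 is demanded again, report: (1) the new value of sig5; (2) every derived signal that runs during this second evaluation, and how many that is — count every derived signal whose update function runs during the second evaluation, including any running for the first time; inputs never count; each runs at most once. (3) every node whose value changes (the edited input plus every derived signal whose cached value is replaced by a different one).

First evaluation (everything demanded from the output):
  sig4 = absv(2) = 2
  sig5 = max2(-1, 2) = 2

Propagation after the edit:
  sig4: runs — src2 2->0; result 0.
  sig5: runs — sig4 2->0; result 0.

New value of sig5: 0.
Derived signals that run: sig4, sig5 — 2 in total.
Values that change: src2, sig4, sig5.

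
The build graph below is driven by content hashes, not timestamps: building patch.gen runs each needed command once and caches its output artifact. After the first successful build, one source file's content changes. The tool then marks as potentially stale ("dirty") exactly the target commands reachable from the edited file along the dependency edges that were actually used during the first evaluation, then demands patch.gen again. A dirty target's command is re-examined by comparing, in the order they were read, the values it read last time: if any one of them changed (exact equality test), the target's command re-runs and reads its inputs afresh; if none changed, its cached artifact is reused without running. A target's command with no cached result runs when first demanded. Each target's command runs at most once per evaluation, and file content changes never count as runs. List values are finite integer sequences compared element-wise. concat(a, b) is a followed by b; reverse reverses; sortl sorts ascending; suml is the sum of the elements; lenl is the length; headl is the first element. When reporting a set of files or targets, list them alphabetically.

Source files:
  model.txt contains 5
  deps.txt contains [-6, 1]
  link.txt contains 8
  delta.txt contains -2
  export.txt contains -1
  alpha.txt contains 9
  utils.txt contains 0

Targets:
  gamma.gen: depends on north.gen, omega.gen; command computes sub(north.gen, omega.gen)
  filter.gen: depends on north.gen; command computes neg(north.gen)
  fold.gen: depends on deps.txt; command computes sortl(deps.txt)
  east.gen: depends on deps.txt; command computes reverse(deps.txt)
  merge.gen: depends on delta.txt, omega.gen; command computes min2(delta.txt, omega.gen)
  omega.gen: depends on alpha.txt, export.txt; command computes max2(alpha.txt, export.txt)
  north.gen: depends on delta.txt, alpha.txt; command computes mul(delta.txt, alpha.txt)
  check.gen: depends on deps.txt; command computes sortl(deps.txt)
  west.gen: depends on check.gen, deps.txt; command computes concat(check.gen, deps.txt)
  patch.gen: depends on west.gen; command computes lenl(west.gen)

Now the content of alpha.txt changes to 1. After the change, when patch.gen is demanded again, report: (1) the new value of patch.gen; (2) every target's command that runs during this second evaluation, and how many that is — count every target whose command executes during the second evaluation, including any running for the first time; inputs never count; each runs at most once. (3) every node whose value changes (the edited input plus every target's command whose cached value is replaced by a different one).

patch.gen now evaluates to 4.
Run set: none (0 run).
Changed values: alpha.txt.
The important point: nothing the output needs ever reads alpha.txt, so the edit is invisible to it.

Initial pass — values computed on the first demand:
  check.gen = sortl([-6, 1]) = [-6, 1]
  west.gen = concat([-6, 1], [-6, 1]) = [-6, 1, -6, 1]
  patch.gen = lenl([-6, 1, -6, 1]) = 4

Second demand — change propagation:
  no demanded computation ever read alpha.txt, so the edit dirties nothing and nothing runs.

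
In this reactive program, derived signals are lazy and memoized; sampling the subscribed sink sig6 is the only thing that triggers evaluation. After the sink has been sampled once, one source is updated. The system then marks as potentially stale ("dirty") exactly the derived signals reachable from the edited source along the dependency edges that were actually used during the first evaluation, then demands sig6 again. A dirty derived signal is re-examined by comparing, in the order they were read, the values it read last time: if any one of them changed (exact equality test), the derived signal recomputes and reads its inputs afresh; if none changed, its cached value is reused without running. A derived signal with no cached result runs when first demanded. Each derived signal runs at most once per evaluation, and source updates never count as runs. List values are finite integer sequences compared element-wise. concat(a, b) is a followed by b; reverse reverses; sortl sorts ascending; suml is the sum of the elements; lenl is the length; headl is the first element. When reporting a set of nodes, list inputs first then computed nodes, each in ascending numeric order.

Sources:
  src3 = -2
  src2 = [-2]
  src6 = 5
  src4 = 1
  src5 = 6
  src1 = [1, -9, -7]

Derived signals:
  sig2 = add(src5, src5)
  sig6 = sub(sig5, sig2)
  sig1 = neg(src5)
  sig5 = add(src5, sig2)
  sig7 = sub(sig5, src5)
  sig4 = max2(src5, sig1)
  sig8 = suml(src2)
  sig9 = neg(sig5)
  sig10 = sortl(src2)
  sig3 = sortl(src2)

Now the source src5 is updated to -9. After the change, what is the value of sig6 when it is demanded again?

Demanding sig6 again yields -9.

First demand of the output computes:
  sig2 = add(6, 6) = 12
  sig5 = add(6, 12) = 18
  sig6 = sub(18, 12) = 6

After the edit, cleaning proceeds:
  sig2: a read changed (src5 6->-9; src5 6->-9) — executes, giving -18.
  sig5: a read changed (src5 6->-9; sig2 12->-18) — executes, giving -27.
  sig6: a read changed (sig5 18->-27; sig2 12->-18) — executes, giving -9.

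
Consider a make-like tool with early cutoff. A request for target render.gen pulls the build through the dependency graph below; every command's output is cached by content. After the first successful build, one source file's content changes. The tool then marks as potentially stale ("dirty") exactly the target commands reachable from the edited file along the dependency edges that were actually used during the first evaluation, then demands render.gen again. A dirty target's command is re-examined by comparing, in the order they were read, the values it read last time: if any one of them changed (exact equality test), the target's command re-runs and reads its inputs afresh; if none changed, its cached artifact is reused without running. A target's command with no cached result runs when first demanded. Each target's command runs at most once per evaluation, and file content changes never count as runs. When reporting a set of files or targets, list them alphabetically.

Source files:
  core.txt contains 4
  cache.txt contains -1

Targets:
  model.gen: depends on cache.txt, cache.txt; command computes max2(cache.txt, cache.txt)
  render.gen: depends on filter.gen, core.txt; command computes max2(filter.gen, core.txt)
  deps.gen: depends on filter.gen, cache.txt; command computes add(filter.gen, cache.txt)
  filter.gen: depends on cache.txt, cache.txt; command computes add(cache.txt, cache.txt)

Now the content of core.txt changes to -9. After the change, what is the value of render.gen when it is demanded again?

First demand of the output computes:
  filter.gen = add(-1, -1) = -2
  render.gen = max2(-2, 4) = 4

After the edit, cleaning proceeds:
  render.gen: a read changed (core.txt 4->-9) — executes, giving -2.

Demanding render.gen again yields -2.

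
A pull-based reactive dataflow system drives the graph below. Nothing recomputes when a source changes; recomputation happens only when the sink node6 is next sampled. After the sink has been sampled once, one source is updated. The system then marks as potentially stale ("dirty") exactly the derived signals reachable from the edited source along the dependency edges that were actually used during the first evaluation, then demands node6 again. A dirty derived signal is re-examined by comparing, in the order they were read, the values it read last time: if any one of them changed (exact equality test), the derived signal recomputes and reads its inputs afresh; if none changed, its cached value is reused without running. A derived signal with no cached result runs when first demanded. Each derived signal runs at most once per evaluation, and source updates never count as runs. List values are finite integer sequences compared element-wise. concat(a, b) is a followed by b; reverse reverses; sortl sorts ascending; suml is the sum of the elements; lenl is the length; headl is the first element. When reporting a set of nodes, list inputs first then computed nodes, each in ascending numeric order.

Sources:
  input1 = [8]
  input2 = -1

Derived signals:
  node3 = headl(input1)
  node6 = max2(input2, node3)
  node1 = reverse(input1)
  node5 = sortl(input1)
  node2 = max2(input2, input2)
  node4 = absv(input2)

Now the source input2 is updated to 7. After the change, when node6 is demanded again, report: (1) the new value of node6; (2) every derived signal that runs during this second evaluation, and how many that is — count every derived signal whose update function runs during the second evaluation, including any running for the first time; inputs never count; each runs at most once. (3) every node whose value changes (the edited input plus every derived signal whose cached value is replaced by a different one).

First evaluation (everything demanded from the output):
  node3 = headl([8]) = 8
  node6 = max2(-1, 8) = 8

Propagation after the edit:
  node6: runs — input2 -1->7; result 8 (same value as before).

New value of node6: 8.
Derived signals that run: node6 — 1 in total.
Values that change: input2.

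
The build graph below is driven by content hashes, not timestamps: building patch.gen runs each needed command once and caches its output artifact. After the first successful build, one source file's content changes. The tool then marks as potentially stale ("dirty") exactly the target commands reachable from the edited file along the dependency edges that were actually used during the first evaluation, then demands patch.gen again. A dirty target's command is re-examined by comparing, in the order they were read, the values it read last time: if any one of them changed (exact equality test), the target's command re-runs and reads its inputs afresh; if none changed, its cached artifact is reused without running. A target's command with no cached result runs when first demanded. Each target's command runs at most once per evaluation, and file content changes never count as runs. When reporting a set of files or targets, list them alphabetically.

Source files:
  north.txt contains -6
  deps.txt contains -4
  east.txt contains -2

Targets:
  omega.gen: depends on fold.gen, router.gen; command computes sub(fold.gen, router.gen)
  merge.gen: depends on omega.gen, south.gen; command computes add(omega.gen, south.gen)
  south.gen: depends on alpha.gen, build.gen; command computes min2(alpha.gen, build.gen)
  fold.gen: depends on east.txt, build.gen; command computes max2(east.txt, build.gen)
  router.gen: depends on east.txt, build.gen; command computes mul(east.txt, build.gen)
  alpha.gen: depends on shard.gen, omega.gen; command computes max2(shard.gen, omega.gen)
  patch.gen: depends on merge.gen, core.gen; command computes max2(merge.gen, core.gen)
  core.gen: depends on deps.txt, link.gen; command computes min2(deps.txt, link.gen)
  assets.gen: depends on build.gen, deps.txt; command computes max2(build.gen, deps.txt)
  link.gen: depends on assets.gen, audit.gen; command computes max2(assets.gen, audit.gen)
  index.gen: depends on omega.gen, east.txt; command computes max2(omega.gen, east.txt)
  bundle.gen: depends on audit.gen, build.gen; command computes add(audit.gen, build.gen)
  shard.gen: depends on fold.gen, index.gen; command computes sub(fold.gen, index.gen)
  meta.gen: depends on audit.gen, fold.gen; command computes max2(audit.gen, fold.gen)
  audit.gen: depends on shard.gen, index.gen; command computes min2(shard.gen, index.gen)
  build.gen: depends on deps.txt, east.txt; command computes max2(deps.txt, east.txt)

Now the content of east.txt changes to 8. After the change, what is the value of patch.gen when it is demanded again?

Initial pass — values computed on the first demand:
  build.gen = max2(-4, -2) = -2
  assets.gen = max2(-2, -4) = -2
  fold.gen = max2(-2, -2) = -2
  router.gen = mul(-2, -2) = 4
  omega.gen = sub(-2, 4) = -6
  index.gen = max2(-6, -2) = -2
  shard.gen = sub(-2, -2) = 0
  alpha.gen = max2(0, -6) = 0
  audit.gen = min2(0, -2) = -2
  link.gen = max2(-2, -2) = -2
  core.gen = min2(-4, -2) = -4
  south.gen = min2(0, -2) = -2
  merge.gen = add(-6, -2) = -8
  patch.gen = max2(-8, -4) = -4

Second demand — change propagation:
  build.gen: re-runs because east.txt -2->8; new result 8.
  assets.gen: re-runs because build.gen -2->8; new result 8.
  fold.gen: re-runs because east.txt -2->8; build.gen -2->8; new result 8.
  router.gen: re-runs because east.txt -2->8; build.gen -2->8; new result 64.
  omega.gen: re-runs because fold.gen -2->8; router.gen 4->64; new result -56.
  index.gen: re-runs because omega.gen -6->-56; east.txt -2->8; new result 8.
  shard.gen: re-runs because fold.gen -2->8; index.gen -2->8; new result 0 (unchanged).
  alpha.gen: re-runs because omega.gen -6->-56; new result 0 (unchanged).
  audit.gen: re-runs because index.gen -2->8; new result 0.
  link.gen: re-runs because assets.gen -2->8; audit.gen -2->0; new result 8.
  core.gen: re-runs because link.gen -2->8; new result -4 (unchanged).
  south.gen: re-runs because build.gen -2->8; new result 0.
  merge.gen: re-runs because omega.gen -6->-56; south.gen -2->0; new result -56.
  patch.gen: re-runs because merge.gen -8->-56; new result -4 (unchanged).

patch.gen now evaluates to -4.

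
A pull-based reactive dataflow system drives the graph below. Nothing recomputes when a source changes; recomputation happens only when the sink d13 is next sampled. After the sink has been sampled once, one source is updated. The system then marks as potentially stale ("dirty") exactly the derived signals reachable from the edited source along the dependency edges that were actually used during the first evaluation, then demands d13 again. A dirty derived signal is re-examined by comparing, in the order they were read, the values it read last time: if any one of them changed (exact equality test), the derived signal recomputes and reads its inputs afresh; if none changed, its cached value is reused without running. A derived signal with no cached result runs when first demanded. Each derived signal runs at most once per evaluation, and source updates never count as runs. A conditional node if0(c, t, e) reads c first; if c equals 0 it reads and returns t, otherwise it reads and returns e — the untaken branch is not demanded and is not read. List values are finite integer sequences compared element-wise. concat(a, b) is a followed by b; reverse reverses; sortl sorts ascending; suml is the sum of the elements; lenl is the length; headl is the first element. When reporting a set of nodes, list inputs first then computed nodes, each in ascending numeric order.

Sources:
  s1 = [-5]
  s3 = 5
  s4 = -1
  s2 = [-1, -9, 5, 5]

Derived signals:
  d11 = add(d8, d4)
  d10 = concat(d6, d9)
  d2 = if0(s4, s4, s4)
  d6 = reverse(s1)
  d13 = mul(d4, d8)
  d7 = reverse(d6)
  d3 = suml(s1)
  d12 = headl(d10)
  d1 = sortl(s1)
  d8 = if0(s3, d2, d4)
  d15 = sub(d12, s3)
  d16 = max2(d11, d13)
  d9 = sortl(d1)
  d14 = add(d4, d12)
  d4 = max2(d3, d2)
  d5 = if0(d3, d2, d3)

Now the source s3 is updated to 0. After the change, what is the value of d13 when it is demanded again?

First evaluation (everything demanded from the output):
  d2 = if0(s4=-1 -> else branch s4) = -1
  d3 = suml([-5]) = -5
  d4 = max2(-5, -1) = -1
  d8 = if0(s3=5 -> else branch d4) = -1
  d13 = mul(-1, -1) = 1

Propagation after the edit:
  d8: runs — s3 5->0; result -1 (same value as before).
  d13: checked — values it read are unchanged (d4 unchanged, d8 unchanged); reused cached 1 without running.

Key observation: the change is absorbed at d8 — it re-runs but produces the same value, and the output's value is unchanged.

New value of d13: 1.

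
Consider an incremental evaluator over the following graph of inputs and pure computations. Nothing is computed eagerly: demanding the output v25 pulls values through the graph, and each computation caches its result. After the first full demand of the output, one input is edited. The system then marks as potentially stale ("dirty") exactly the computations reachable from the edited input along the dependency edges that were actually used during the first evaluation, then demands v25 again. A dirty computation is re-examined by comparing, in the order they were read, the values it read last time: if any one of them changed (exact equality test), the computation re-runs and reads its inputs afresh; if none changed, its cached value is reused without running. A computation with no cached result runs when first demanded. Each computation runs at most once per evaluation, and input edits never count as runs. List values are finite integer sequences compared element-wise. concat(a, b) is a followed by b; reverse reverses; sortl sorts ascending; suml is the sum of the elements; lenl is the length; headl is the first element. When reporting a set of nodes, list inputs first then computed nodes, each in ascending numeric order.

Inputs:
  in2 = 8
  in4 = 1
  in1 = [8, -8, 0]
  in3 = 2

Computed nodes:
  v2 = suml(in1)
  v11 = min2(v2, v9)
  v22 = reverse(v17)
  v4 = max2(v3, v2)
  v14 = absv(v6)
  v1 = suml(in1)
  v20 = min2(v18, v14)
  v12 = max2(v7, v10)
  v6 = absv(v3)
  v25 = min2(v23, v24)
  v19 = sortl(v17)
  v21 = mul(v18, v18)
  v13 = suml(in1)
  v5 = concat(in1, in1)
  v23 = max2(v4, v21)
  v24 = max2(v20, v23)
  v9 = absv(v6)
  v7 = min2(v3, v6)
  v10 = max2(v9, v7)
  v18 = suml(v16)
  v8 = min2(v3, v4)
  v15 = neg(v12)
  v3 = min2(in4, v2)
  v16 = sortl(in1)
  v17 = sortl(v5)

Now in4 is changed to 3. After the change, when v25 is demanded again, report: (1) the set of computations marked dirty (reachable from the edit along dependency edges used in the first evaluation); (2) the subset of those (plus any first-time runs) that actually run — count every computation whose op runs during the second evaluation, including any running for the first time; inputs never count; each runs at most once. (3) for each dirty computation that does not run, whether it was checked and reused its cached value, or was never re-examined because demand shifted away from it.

Initial pass — values computed on the first demand:
  v2 = suml([8, -8, 0]) = 0
  v3 = min2(1, 0) = 0
  v4 = max2(0, 0) = 0
  v6 = absv(0) = 0
  v14 = absv(0) = 0
  v16 = sortl([8, -8, 0]) = [-8, 0, 8]
  v18 = suml([-8, 0, 8]) = 0
  v20 = min2(0, 0) = 0
  v21 = mul(0, 0) = 0
  v23 = max2(0, 0) = 0
  v24 = max2(0, 0) = 0
  v25 = min2(0, 0) = 0

Second demand — change propagation:
  v3: re-runs because in4 1->3; new result 0 (unchanged).
  v4: re-examined; everything it read last time is the same (v3 unchanged, v2 unchanged) — cache 0 kept, no run.
  v6: re-examined; everything it read last time is the same (v3 unchanged) — cache 0 kept, no run.
  v14: re-examined; everything it read last time is the same (v6 unchanged) — cache 0 kept, no run.
  v20: re-examined; everything it read last time is the same (v18 unchanged, v14 unchanged) — cache 0 kept, no run.
  v23: re-examined; everything it read last time is the same (v4 unchanged, v21 unchanged) — cache 0 kept, no run.
  v24: re-examined; everything it read last time is the same (v20 unchanged, v23 unchanged) — cache 0 kept, no run.
  v25: re-examined; everything it read last time is the same (v23 unchanged, v24 unchanged) — cache 0 kept, no run.

The important point: v3 recomputes to an identical value, and the output ends up unchanged.

Dirty set: v3, v4, v6, v14, v20, v23, v24, v25.
Run set: v3 (1 run).
Re-examined without running (cache reused): v4, v6, v14, v20, v23, v24, v25.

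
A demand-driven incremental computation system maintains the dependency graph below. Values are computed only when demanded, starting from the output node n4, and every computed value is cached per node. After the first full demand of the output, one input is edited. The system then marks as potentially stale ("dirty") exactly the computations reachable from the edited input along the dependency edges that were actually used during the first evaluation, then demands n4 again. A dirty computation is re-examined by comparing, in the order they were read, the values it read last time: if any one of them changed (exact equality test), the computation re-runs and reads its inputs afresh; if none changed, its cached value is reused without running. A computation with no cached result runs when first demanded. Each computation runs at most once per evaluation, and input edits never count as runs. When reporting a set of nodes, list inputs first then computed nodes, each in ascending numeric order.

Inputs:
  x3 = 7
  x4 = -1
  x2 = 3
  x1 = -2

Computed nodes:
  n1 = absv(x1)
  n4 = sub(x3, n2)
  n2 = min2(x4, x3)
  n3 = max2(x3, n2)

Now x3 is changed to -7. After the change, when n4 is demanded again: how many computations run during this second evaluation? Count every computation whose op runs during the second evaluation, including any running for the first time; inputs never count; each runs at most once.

Computations that run: n2, n4 — 2 in total.

First evaluation (everything demanded from the output):
  n2 = min2(-1, 7) = -1
  n4 = sub(7, -1) = 8

Propagation after the edit:
  n2: runs — x3 7->-7; result -7.
  n4: runs — x3 7->-7; n2 -1->-7; result 0.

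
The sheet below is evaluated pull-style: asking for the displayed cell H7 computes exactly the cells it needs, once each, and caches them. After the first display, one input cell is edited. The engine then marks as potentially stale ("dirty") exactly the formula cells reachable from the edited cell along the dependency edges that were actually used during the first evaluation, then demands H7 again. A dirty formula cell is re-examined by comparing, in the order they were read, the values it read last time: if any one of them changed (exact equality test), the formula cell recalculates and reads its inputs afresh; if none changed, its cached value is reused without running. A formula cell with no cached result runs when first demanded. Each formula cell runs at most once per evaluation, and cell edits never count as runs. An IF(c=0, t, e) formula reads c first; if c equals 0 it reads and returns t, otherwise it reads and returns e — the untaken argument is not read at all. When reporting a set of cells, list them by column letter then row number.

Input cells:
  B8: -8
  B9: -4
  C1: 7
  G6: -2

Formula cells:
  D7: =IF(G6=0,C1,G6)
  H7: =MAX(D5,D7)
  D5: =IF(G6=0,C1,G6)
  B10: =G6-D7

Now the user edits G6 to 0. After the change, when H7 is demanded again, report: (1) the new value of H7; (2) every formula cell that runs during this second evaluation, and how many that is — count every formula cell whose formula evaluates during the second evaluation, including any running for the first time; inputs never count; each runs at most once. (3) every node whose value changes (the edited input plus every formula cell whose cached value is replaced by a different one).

Demanding H7 again yields 7.
3 formula cells run: D5, D7, H7.
The nodes whose values change: D5, D7, G6, H7.

First demand of the output computes:
  D5 = IF(G6=0: G6=-2 -> else branch G6) = -2
  D7 = IF(G6=0: G6=-2 -> else branch G6) = -2
  H7 = MAX(-2, -2) = -2

After the edit, cleaning proceeds:
  D5: a read changed (G6 -2->0; G6 -2->0) — executes, giving 7.
  D7: a read changed (G6 -2->0; G6 -2->0) — executes, giving 7.
  H7: a read changed (D5 -2->7; D7 -2->7) — executes, giving 7.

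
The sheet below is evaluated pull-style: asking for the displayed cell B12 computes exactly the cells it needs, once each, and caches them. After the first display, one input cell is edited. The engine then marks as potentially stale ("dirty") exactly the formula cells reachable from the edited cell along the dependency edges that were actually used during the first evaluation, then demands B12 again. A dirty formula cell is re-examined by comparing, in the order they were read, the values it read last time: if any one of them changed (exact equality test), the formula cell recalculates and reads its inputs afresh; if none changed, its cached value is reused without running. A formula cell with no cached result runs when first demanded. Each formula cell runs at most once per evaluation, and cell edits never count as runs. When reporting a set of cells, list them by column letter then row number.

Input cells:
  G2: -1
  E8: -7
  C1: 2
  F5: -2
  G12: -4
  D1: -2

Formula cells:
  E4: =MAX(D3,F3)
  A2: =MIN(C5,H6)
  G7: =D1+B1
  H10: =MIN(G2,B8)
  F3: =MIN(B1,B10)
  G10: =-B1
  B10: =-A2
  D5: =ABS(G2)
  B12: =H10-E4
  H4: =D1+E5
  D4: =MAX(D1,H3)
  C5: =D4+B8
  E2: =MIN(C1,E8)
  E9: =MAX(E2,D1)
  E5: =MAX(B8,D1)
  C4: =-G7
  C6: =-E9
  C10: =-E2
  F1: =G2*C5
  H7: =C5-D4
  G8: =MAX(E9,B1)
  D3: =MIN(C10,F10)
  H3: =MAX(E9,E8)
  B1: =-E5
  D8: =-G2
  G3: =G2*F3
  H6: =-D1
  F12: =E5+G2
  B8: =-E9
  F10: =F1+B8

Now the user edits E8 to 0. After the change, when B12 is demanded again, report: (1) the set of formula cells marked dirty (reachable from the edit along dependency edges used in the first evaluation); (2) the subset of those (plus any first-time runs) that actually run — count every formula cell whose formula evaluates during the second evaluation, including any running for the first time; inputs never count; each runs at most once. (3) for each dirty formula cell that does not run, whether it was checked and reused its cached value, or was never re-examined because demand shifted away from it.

First demand of the output computes:
  E2 = MIN(2, -7) = -7
  C10 = -(-7) = 7
  E9 = MAX(-7, -2) = -2
  B8 = -(-2) = 2
  E5 = MAX(2, -2) = 2
  B1 = -(2) = -2
  H3 = MAX(-2, -7) = -2
  D4 = MAX(-2, -2) = -2
  C5 = -2 + 2 = 0
  F1 = -1 * 0 = 0
  F10 = 0 + 2 = 2
  D3 = MIN(7, 2) = 2
  H6 = -(-2) = 2
  A2 = MIN(0, 2) = 0
  B10 = -(0) = 0
  F3 = MIN(-2, 0) = -2
  E4 = MAX(2, -2) = 2
  H10 = MIN(-1, 2) = -1
  B12 = -1 - 2 = -3

After the edit, cleaning proceeds:
  E2: a read changed (E8 -7->0) — executes, giving 0.
  C10: a read changed (E2 -7->0) — executes, giving 0.
  E9: a read changed (E2 -7->0) — executes, giving 0.
  B8: a read changed (E9 -2->0) — executes, giving 0.
  E5: a read changed (B8 2->0) — executes, giving 0.
  B1: a read changed (E5 2->0) — executes, giving 0.
  H3: a read changed (E9 -2->0; E8 -7->0) — executes, giving 0.
  D4: a read changed (H3 -2->0) — executes, giving 0.
  C5: a read changed (D4 -2->0; B8 2->0) — executes, giving 0 — identical to its old value.
  A2: dirty, but its reads are unchanged (C5 unchanged, H6 unchanged); cached 0 stands.
  B10: dirty, but its reads are unchanged (A2 unchanged); cached 0 stands.
  F1: dirty, but its reads are unchanged (G2 unchanged, C5 unchanged); cached 0 stands.
  F3: a read changed (B1 -2->0) — executes, giving 0.
  F10: a read changed (B8 2->0) — executes, giving 0.
  D3: a read changed (C10 7->0; F10 2->0) — executes, giving 0.
  E4: a read changed (D3 2->0; F3 -2->0) — executes, giving 0.
  H10: a read changed (B8 2->0) — executes, giving -1 — identical to its old value.
  B12: a read changed (E4 2->0) — executes, giving -1.

Note where the cutoff bites: F1 is checked, finds nothing changed, and keeps its cache.

The edit dirties: A2, B1, B8, B10, B12, C5, C10, D3, D4, E2, E4, E5, E9, F1, F3, F10, H3, H10.
15 formula cells run: B1, B8, B12, C5, C10, D3, D4, E2, E4, E5, E9, F3, F10, H3, H10.
Cache hits after checking: A2, B10, F1.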